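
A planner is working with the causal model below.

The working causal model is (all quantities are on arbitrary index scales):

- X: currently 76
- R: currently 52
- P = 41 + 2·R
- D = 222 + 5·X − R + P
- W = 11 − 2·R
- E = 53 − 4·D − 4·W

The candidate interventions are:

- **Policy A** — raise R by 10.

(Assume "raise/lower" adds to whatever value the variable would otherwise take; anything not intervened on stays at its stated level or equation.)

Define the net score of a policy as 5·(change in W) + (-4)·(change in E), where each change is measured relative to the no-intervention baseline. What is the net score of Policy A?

-260

Baseline:
  X = 76
  R = 52
  P = 41 + 2·52 = 145
  D = 222 + 5·76 − 52 + 145 = 695
  W = 11 − 2·52 = -93
  E = 53 − 4·695 − 4·(-93) = -2355
Policy A (R + 10):
  X = 76
  R = 52 + 10 = 62
  P = 41 + 2·62 = 165
  D = 222 + 5·76 − 62 + 165 = 705
  W = 11 − 2·62 = -113
  E = 53 − 4·705 − 4·(-113) = -2315
ΔW = -113 − (-93) = -20; ΔE = -2315 − (-2355) = 40
Score = 5·(-20) + (-4)·40 = -260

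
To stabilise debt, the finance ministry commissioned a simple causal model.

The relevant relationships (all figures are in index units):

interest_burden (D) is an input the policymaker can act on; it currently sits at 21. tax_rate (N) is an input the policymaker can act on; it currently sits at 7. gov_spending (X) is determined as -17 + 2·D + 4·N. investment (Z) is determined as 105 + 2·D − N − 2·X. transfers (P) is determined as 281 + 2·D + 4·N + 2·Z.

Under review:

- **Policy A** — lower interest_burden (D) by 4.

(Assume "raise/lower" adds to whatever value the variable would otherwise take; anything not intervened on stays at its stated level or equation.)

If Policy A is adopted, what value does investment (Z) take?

42

Policy A (D − 4):
  D = 21 − 4 = 17
  N = 7
  X = -17 + 2·17 + 4·7 = 45
  Z = 105 + 2·17 − 7 − 2·45 = 42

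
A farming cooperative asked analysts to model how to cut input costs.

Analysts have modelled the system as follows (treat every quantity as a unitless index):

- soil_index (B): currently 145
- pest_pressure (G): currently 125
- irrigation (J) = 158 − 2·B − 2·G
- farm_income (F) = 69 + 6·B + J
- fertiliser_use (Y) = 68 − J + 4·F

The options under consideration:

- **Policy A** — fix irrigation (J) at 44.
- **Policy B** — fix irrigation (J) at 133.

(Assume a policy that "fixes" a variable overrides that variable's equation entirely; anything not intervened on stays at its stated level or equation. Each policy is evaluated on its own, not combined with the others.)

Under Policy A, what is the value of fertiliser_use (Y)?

3956

Policy A (J := 44):
  B = 145
  G = 125
  J = 44
  F = 69 + 6·145 + 44 = 983
  Y = 68 − 44 + 4·983 = 3956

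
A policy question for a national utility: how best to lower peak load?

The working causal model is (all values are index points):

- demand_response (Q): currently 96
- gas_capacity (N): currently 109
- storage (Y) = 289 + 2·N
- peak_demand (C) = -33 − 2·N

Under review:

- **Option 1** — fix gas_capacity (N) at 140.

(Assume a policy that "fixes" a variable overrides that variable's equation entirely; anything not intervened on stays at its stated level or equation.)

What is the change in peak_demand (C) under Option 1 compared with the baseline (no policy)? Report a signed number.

Baseline:
  N = 109
  C = -33 − 2·109 = -251
Option 1 (N := 140):
  N = 140
  C = -33 − 2·140 = -313
Change in C: -313 − (-251) = -62

-62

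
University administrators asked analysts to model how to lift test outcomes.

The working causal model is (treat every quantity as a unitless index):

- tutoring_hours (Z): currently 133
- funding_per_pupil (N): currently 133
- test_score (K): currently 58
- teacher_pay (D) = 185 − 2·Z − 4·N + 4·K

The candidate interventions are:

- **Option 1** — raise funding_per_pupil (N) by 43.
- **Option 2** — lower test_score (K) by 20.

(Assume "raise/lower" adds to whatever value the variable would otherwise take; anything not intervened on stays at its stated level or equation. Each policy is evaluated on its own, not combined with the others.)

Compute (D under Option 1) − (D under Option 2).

-92

Option 1 (N + 43):
  Z = 133
  N = 133 + 43 = 176
  K = 58
  D = 185 − 2·133 − 4·176 + 4·58 = -553
Option 2 (K − 20):
  Z = 133
  N = 133
  K = 58 − 20 = 38
  D = 185 − 2·133 − 4·133 + 4·38 = -461
D: -553 − (-461) = -92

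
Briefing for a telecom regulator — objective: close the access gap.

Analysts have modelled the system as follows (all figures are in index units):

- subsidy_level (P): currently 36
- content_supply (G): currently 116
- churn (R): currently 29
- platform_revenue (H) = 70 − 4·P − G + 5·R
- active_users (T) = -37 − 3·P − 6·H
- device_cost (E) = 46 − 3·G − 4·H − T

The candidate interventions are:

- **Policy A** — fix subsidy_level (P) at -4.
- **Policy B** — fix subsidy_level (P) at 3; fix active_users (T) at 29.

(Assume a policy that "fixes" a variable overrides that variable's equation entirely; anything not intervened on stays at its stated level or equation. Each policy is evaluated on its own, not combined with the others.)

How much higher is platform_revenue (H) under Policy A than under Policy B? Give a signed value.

28

Policy A (P := -4):
  P = -4
  G = 116
  R = 29
  H = 70 − 4·(-4) − 116 + 5·29 = 115
Policy B (P := 3, T := 29):
  P = 3
  G = 116
  R = 29
  H = 70 − 4·3 − 116 + 5·29 = 87
H: 115 − 87 = 28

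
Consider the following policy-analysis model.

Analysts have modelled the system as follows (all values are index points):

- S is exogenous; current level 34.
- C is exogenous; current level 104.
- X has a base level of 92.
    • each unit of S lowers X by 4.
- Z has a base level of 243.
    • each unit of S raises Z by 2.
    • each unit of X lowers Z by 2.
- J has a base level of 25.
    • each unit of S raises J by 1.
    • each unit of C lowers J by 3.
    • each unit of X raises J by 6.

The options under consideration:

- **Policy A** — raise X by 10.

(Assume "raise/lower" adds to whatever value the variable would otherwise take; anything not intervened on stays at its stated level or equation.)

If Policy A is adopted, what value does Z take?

Policy A (X + 10):
  S = 34
  X = 92 − 4·34 (+10 from intervention) = -34
  Z = 243 + 2·34 − 2·(-34) = 379

379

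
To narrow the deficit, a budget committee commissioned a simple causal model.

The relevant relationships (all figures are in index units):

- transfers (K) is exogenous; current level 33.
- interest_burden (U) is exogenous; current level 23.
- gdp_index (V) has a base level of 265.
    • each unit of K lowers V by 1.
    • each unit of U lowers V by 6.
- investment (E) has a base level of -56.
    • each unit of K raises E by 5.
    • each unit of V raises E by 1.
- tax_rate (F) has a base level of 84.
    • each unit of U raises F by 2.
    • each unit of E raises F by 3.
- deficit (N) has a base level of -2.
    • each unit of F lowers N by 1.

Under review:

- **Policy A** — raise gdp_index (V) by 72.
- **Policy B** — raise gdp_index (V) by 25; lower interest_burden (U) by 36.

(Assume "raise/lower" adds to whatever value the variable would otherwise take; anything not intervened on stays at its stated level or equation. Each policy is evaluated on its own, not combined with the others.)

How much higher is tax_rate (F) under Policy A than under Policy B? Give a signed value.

Policy A (V + 72):
  K = 33
  U = 23
  V = 265 − 33 − 6·23 (+72 from intervention) = 166
  E = -56 + 5·33 + 166 = 275
  F = 84 + 2·23 + 3·275 = 955
Policy B (V + 25, U − 36):
  K = 33
  U = 23 − 36 = -13
  V = 265 − 33 − 6·(-13) (+25 from intervention) = 335
  E = -56 + 5·33 + 335 = 444
  F = 84 + 2·(-13) + 3·444 = 1390
F: 955 − 1390 = -435

-435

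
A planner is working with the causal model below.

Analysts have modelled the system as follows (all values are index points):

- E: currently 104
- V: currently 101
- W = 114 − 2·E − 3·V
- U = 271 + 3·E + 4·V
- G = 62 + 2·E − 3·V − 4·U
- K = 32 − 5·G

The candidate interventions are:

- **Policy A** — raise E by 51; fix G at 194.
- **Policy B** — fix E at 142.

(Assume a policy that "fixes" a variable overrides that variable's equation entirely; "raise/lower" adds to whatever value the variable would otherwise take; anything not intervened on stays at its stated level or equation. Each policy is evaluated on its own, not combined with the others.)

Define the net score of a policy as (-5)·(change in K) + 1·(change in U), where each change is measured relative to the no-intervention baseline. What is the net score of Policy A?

Baseline:
  E = 104
  V = 101
  U = 271 + 3·104 + 4·101 = 987
  G = 62 + 2·104 − 3·101 − 4·987 = -3981
  K = 32 − 5·(-3981) = 19937
Policy A (E + 51, G := 194):
  E = 104 + 51 = 155
  V = 101
  U = 271 + 3·155 + 4·101 = 1140
  G = 194
  K = 32 − 5·194 = -938
ΔK = -938 − 19937 = -20875; ΔU = 1140 − 987 = 153
Score = (-5)·(-20875) + 1·153 = 104528

104528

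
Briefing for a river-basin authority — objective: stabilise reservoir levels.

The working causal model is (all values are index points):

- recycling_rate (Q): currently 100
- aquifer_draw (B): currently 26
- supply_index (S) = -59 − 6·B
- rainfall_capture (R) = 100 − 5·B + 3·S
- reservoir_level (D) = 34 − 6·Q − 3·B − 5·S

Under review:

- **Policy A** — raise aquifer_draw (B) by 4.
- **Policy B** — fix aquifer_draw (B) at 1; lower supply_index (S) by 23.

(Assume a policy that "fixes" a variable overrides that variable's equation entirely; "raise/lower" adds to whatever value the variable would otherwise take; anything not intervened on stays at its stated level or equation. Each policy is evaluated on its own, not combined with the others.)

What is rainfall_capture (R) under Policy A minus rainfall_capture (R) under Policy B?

-598

Policy A (B + 4):
  B = 26 + 4 = 30
  S = -59 − 6·30 = -239
  R = 100 − 5·30 + 3·(-239) = -767
Policy B (B := 1, S − 23):
  B = 1
  S = -59 − 6·1 (−23 from intervention) = -88
  R = 100 − 5·1 + 3·(-88) = -169
R: -767 − (-169) = -598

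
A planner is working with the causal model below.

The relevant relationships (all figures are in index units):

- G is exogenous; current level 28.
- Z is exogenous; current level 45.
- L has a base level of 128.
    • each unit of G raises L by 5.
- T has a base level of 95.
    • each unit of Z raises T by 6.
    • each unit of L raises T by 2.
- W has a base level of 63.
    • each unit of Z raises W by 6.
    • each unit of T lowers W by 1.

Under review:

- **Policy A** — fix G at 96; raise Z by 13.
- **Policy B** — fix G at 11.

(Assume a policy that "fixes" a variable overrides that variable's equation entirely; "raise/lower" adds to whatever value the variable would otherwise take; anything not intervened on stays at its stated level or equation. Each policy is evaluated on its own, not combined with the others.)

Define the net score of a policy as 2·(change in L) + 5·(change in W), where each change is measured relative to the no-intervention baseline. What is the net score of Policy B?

680

Baseline:
  G = 28
  Z = 45
  L = 128 + 5·28 = 268
  T = 95 + 6·45 + 2·268 = 901
  W = 63 + 6·45 − 901 = -568
Policy B (G := 11):
  G = 11
  Z = 45
  L = 128 + 5·11 = 183
  T = 95 + 6·45 + 2·183 = 731
  W = 63 + 6·45 − 731 = -398
ΔL = 183 − 268 = -85; ΔW = -398 − (-568) = 170
Score = 2·(-85) + 5·170 = 680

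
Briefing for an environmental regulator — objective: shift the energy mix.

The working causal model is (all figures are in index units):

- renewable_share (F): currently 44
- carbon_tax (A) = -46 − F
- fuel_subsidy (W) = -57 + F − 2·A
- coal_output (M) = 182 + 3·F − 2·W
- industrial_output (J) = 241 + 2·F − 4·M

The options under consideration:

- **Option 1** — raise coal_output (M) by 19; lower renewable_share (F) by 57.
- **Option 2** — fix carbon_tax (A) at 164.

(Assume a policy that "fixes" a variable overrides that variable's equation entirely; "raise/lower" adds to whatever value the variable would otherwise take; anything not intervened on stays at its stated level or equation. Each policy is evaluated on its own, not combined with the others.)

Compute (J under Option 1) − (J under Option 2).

Option 1 (M + 19, F − 57):
  F = 44 − 57 = -13
  A = -46 − (-13) = -33
  W = -57 + (-13) − 2·(-33) = -4
  M = 182 + 3·(-13) − 2·(-4) (+19 from intervention) = 170
  J = 241 + 2·(-13) − 4·170 = -465
Option 2 (A := 164):
  F = 44
  A = 164
  W = -57 + 44 − 2·164 = -341
  M = 182 + 3·44 − 2·(-341) = 996
  J = 241 + 2·44 − 4·996 = -3655
J: -465 − (-3655) = 3190

3190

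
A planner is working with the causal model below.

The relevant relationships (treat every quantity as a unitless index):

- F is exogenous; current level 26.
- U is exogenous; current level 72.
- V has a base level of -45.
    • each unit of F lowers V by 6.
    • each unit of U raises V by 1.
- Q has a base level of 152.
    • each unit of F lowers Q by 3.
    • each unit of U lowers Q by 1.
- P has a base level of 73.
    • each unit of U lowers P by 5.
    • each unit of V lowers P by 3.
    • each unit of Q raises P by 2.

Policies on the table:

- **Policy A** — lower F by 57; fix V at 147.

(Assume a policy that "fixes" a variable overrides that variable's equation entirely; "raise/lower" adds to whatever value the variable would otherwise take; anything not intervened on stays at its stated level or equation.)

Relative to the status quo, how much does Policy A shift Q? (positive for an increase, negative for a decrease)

Baseline:
  F = 26
  U = 72
  Q = 152 − 3·26 − 72 = 2
Policy A (F − 57, V := 147):
  F = 26 − 57 = -31
  U = 72
  Q = 152 − 3·(-31) − 72 = 173
Change in Q: 173 − 2 = 171

171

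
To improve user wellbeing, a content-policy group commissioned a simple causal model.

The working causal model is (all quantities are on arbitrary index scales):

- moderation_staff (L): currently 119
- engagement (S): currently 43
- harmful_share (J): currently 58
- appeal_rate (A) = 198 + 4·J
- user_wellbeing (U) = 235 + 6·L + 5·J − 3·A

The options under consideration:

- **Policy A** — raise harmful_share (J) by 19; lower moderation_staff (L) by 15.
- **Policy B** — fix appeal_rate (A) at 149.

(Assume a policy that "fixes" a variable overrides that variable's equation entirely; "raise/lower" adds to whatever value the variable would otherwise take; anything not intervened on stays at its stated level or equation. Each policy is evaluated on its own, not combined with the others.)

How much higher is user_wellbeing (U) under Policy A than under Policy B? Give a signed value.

-1066

Policy A (J + 19, L − 15):
  L = 119 − 15 = 104
  J = 58 + 19 = 77
  A = 198 + 4·77 = 506
  U = 235 + 6·104 + 5·77 − 3·506 = -274
Policy B (A := 149):
  L = 119
  J = 58
  A = 149
  U = 235 + 6·119 + 5·58 − 3·149 = 792
U: -274 − 792 = -1066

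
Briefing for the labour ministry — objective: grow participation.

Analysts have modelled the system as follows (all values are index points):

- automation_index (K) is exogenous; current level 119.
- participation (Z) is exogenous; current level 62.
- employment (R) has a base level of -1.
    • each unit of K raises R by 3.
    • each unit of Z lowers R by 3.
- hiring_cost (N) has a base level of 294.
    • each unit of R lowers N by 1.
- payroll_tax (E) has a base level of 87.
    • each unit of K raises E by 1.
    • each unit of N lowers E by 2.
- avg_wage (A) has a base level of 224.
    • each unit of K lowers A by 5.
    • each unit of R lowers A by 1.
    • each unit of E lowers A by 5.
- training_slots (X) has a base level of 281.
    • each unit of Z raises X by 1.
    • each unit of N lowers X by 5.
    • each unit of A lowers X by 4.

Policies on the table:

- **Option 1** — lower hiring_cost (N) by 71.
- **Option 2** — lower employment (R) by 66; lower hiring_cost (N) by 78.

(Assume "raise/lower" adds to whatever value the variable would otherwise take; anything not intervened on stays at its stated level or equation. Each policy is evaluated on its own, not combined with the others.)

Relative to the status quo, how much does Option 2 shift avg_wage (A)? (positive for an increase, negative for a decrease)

Baseline:
  K = 119
  Z = 62
  R = -1 + 3·119 − 3·62 = 170
  N = 294 − 170 = 124
  E = 87 + 119 − 2·124 = -42
  A = 224 − 5·119 − 170 − 5·(-42) = -331
Option 2 (R − 66, N − 78):
  K = 119
  Z = 62
  R = -1 + 3·119 − 3·62 (−66 from intervention) = 104
  N = 294 − 104 (−78 from intervention) = 112
  E = 87 + 119 − 2·112 = -18
  A = 224 − 5·119 − 104 − 5·(-18) = -385
Change in A: -385 − (-331) = -54

-54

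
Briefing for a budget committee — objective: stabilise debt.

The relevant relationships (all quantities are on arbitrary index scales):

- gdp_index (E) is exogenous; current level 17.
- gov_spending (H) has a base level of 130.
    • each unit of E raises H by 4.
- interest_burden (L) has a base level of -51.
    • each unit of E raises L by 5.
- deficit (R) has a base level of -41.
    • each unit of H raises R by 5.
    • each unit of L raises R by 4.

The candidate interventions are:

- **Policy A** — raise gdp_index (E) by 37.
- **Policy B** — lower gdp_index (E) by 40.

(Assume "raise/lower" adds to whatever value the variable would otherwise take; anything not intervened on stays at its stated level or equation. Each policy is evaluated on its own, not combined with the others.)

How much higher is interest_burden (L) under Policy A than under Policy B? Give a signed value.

385

Policy A (E + 37):
  E = 17 + 37 = 54
  L = -51 + 5·54 = 219
Policy B (E − 40):
  E = 17 − 40 = -23
  L = -51 + 5·(-23) = -166
L: 219 − (-166) = 385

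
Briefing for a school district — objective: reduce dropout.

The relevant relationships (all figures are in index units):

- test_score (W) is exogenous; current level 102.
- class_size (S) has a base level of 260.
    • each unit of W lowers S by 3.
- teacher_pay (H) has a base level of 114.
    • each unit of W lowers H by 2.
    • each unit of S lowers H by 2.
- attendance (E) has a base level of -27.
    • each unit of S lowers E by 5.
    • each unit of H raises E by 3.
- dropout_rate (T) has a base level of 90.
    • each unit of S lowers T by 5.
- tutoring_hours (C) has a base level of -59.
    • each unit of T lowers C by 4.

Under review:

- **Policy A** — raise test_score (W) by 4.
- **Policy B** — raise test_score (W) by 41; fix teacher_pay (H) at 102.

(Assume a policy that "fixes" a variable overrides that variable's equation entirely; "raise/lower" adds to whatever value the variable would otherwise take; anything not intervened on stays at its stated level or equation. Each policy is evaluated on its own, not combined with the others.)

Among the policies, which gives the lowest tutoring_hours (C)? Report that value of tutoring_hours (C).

Policy A (W + 4):
  W = 102 + 4 = 106
  S = 260 − 3·106 = -58
  T = 90 − 5·(-58) = 380
  C = -59 − 4·380 = -1579
Policy B (W + 41, H := 102):
  W = 102 + 41 = 143
  S = 260 − 3·143 = -169
  T = 90 − 5·(-169) = 935
  C = -59 − 4·935 = -3799
Comparing — Policy A: C=-1579, Policy B: C=-3799. Lowest is -3799 (Policy B).

-3799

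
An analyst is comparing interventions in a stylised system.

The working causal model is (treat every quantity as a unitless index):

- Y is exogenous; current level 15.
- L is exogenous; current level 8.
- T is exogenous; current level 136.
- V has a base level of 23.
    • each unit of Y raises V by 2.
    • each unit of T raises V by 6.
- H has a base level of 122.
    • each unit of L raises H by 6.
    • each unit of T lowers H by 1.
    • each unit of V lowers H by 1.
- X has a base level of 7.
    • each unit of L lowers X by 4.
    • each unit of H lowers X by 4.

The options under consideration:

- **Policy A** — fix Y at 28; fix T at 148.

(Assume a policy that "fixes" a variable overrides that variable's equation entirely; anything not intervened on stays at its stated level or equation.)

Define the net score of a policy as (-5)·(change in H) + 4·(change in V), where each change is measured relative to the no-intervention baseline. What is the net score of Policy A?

942

Baseline:
  Y = 15
  L = 8
  T = 136
  V = 23 + 2·15 + 6·136 = 869
  H = 122 + 6·8 − 136 − 869 = -835
Policy A (Y := 28, T := 148):
  Y = 28
  L = 8
  T = 148
  V = 23 + 2·28 + 6·148 = 967
  H = 122 + 6·8 − 148 − 967 = -945
ΔH = -945 − (-835) = -110; ΔV = 967 − 869 = 98
Score = (-5)·(-110) + 4·98 = 942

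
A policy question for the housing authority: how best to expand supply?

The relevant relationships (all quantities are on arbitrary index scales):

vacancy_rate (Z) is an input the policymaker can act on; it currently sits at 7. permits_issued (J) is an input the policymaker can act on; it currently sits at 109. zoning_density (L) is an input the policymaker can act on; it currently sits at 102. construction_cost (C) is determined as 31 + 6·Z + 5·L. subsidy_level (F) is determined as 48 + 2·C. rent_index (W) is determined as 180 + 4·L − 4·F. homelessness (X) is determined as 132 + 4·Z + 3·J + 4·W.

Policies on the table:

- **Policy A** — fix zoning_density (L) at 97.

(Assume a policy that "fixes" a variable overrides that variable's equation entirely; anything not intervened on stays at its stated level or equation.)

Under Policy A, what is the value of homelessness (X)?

-15865

Policy A (L := 97):
  Z = 7
  J = 109
  L = 97
  C = 31 + 6·7 + 5·97 = 558
  F = 48 + 2·558 = 1164
  W = 180 + 4·97 − 4·1164 = -4088
  X = 132 + 4·7 + 3·109 + 4·(-4088) = -15865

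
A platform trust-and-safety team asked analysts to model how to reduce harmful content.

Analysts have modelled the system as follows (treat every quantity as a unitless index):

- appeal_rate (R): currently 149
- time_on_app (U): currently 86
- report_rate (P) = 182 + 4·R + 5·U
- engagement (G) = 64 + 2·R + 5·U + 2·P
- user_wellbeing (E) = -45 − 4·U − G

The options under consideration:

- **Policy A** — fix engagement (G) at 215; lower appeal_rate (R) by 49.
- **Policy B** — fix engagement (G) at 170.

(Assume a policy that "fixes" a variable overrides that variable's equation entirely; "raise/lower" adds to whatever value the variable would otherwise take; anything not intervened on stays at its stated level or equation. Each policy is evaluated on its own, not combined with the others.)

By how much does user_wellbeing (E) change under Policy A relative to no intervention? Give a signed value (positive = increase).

Baseline:
  R = 149
  U = 86
  P = 182 + 4·149 + 5·86 = 1208
  G = 64 + 2·149 + 5·86 + 2·1208 = 3208
  E = -45 − 4·86 − 3208 = -3597
Policy A (G := 215, R − 49):
  R = 149 − 49 = 100
  U = 86
  P = 182 + 4·100 + 5·86 = 1012
  G = 215
  E = -45 − 4·86 − 215 = -604
Change in E: -604 − (-3597) = 2993

2993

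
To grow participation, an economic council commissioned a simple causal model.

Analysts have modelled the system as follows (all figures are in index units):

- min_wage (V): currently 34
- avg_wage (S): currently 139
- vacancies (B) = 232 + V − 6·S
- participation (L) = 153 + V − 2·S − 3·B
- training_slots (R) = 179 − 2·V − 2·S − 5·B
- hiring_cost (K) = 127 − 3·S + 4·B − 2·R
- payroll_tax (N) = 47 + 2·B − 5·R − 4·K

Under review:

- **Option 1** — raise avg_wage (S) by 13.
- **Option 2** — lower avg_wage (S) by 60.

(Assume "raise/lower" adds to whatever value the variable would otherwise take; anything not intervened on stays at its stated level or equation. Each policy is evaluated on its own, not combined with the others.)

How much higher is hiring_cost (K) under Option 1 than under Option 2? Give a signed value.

Option 1 (S + 13):
  V = 34
  S = 139 + 13 = 152
  B = 232 + 34 − 6·152 = -646
  R = 179 − 2·34 − 2·152 − 5·(-646) = 3037
  K = 127 − 3·152 + 4·(-646) − 2·3037 = -8987
Option 2 (S − 60):
  V = 34
  S = 139 − 60 = 79
  B = 232 + 34 − 6·79 = -208
  R = 179 − 2·34 − 2·79 − 5·(-208) = 993
  K = 127 − 3·79 + 4·(-208) − 2·993 = -2928
K: -8987 − (-2928) = -6059

-6059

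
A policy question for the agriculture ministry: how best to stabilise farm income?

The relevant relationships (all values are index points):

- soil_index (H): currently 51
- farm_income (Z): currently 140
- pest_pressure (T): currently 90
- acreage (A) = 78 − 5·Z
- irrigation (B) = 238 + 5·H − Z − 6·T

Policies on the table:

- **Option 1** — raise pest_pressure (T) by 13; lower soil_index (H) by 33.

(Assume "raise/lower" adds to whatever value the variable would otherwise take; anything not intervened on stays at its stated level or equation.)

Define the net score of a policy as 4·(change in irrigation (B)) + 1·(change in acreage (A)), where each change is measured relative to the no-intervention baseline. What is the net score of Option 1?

Baseline:
  H = 51
  Z = 140
  T = 90
  A = 78 − 5·140 = -622
  B = 238 + 5·51 − 140 − 6·90 = -187
Option 1 (T + 13, H − 33):
  H = 51 − 33 = 18
  Z = 140
  T = 90 + 13 = 103
  A = 78 − 5·140 = -622
  B = 238 + 5·18 − 140 − 6·103 = -430
ΔB = -430 − (-187) = -243; ΔA = -622 − (-622) = 0
Score = 4·(-243) + 1·0 = -972

-972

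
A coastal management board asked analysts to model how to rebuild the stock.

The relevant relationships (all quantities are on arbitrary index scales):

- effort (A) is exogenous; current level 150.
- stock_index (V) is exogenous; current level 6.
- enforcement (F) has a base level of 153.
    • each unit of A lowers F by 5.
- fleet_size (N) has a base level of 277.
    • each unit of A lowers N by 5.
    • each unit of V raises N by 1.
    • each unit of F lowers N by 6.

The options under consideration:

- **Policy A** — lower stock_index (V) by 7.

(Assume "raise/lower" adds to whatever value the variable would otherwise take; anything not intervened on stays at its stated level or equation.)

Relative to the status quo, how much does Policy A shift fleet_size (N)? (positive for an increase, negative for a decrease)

-7

Baseline:
  A = 150
  V = 6
  F = 153 − 5·150 = -597
  N = 277 − 5·150 + 6 − 6·(-597) = 3115
Policy A (V − 7):
  A = 150
  V = 6 − 7 = -1
  F = 153 − 5·150 = -597
  N = 277 − 5·150 + (-1) − 6·(-597) = 3108
Change in N: 3108 − 3115 = -7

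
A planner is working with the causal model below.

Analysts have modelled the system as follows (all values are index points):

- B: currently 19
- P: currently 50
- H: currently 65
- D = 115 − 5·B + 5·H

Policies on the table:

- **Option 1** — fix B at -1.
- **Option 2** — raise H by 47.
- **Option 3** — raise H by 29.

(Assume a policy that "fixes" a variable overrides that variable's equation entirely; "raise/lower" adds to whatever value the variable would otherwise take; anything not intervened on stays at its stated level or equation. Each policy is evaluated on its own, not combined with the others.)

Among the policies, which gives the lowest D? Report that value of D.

445

Option 1 (B := -1):
  B = -1
  H = 65
  D = 115 − 5·(-1) + 5·65 = 445
Option 2 (H + 47):
  B = 19
  H = 65 + 47 = 112
  D = 115 − 5·19 + 5·112 = 580
Option 3 (H + 29):
  B = 19
  H = 65 + 29 = 94
  D = 115 − 5·19 + 5·94 = 490
Comparing — Option 1: D=445, Option 2: D=580, Option 3: D=490. Lowest is 445 (Option 1).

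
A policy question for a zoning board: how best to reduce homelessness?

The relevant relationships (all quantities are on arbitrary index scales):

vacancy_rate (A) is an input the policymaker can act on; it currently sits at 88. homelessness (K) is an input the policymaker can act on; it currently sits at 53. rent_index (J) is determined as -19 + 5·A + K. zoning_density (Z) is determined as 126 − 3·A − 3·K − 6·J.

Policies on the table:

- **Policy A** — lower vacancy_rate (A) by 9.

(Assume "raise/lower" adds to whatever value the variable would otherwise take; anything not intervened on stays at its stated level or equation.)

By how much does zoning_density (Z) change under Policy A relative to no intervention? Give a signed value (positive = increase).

297

Baseline:
  A = 88
  K = 53
  J = -19 + 5·88 + 53 = 474
  Z = 126 − 3·88 − 3·53 − 6·474 = -3141
Policy A (A − 9):
  A = 88 − 9 = 79
  K = 53
  J = -19 + 5·79 + 53 = 429
  Z = 126 − 3·79 − 3·53 − 6·429 = -2844
Change in Z: -2844 − (-3141) = 297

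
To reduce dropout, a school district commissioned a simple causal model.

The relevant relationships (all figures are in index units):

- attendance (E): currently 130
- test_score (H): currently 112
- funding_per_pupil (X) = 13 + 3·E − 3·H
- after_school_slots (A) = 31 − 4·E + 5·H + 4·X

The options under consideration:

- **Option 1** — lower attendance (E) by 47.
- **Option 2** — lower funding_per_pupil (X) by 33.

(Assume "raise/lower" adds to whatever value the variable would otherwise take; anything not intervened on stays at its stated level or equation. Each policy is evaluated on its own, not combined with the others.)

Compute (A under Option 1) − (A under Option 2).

-244

Option 1 (E − 47):
  E = 130 − 47 = 83
  H = 112
  X = 13 + 3·83 − 3·112 = -74
  A = 31 − 4·83 + 5·112 + 4·(-74) = -37
Option 2 (X − 33):
  E = 130
  H = 112
  X = 13 + 3·130 − 3·112 (−33 from intervention) = 34
  A = 31 − 4·130 + 5·112 + 4·34 = 207
A: -37 − 207 = -244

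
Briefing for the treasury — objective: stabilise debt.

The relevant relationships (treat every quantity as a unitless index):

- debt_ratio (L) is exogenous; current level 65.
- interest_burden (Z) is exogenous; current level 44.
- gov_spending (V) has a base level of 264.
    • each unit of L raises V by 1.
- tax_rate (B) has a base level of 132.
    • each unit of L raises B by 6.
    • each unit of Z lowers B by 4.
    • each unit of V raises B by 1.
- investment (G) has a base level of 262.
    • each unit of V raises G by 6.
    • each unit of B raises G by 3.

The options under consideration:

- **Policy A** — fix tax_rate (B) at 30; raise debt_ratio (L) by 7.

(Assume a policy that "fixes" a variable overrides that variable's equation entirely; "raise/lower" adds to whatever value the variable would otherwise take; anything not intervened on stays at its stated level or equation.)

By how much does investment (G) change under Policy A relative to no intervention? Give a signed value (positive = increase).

-1893

Baseline:
  L = 65
  Z = 44
  V = 264 + 65 = 329
  B = 132 + 6·65 − 4·44 + 329 = 675
  G = 262 + 6·329 + 3·675 = 4261
Policy A (B := 30, L + 7):
  L = 65 + 7 = 72
  Z = 44
  V = 264 + 72 = 336
  B = 30
  G = 262 + 6·336 + 3·30 = 2368
Change in G: 2368 − 4261 = -1893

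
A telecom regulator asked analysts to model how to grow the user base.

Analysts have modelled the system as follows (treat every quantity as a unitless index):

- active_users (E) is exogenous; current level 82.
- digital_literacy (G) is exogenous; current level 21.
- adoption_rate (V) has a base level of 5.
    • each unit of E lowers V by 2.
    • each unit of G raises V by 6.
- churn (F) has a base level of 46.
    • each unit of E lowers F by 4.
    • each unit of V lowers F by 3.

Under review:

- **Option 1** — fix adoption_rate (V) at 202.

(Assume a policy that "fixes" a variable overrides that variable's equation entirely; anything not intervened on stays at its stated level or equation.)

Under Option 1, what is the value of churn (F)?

-888

Option 1 (V := 202):
  E = 82
  G = 21
  V = 202
  F = 46 − 4·82 − 3·202 = -888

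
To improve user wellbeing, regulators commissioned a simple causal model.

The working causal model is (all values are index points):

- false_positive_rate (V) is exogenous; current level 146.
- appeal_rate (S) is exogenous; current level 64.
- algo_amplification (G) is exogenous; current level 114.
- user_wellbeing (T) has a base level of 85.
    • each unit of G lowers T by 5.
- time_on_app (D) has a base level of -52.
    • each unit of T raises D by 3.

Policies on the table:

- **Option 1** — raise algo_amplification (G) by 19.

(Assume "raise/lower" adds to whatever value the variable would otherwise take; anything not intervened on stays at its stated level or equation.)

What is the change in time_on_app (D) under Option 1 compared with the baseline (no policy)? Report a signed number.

Baseline:
  G = 114
  T = 85 − 5·114 = -485
  D = -52 + 3·(-485) = -1507
Option 1 (G + 19):
  G = 114 + 19 = 133
  T = 85 − 5·133 = -580
  D = -52 + 3·(-580) = -1792
Change in D: -1792 − (-1507) = -285

-285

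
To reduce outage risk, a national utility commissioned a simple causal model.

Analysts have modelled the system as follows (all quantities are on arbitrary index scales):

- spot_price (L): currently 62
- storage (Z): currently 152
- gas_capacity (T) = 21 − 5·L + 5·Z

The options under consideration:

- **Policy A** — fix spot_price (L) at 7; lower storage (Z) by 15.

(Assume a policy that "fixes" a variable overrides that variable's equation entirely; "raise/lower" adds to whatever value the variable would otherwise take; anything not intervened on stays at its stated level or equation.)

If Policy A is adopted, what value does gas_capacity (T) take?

671

Policy A (L := 7, Z − 15):
  L = 7
  Z = 152 − 15 = 137
  T = 21 − 5·7 + 5·137 = 671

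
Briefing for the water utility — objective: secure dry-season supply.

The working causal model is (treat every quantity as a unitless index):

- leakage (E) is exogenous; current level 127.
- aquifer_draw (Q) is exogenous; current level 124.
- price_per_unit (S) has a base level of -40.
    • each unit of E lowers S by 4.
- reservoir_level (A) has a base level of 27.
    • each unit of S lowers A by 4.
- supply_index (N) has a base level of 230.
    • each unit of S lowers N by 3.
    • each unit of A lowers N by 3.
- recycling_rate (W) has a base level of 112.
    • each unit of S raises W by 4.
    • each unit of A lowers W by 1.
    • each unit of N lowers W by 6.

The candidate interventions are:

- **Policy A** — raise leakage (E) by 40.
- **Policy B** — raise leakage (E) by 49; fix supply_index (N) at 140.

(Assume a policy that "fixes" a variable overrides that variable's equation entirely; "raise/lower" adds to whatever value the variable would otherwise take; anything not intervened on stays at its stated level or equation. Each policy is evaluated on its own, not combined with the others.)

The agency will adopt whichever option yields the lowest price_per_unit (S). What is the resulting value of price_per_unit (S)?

Policy A (E + 40):
  E = 127 + 40 = 167
  S = -40 − 4·167 = -708
Policy B (E + 49, N := 140):
  E = 127 + 49 = 176
  S = -40 − 4·176 = -744
Comparing — Policy A: S=-708, Policy B: S=-744. Lowest is -744 (Policy B).

-744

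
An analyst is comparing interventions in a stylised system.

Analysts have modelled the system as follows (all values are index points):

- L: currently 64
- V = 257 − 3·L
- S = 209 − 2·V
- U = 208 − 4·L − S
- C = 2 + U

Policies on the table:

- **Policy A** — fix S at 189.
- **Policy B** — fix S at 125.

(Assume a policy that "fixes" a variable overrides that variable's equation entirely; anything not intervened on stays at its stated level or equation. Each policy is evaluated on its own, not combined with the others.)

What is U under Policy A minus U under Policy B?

Policy A (S := 189):
  L = 64
  V = 257 − 3·64 = 65
  S = 189
  U = 208 − 4·64 − 189 = -237
Policy B (S := 125):
  L = 64
  V = 257 − 3·64 = 65
  S = 125
  U = 208 − 4·64 − 125 = -173
U: -237 − (-173) = -64

-64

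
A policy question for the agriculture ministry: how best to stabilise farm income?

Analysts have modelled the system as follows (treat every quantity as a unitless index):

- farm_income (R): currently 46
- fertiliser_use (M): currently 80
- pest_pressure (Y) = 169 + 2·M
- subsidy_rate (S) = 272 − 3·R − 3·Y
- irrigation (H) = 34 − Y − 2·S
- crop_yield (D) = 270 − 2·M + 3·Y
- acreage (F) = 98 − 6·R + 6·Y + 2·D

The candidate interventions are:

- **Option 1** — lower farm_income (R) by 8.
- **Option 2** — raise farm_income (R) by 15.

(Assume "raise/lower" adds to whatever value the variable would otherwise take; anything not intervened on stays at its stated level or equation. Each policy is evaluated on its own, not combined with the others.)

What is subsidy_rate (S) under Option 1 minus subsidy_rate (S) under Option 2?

69

Option 1 (R − 8):
  R = 46 − 8 = 38
  M = 80
  Y = 169 + 2·80 = 329
  S = 272 − 3·38 − 3·329 = -829
Option 2 (R + 15):
  R = 46 + 15 = 61
  M = 80
  Y = 169 + 2·80 = 329
  S = 272 − 3·61 − 3·329 = -898
S: -829 − (-898) = 69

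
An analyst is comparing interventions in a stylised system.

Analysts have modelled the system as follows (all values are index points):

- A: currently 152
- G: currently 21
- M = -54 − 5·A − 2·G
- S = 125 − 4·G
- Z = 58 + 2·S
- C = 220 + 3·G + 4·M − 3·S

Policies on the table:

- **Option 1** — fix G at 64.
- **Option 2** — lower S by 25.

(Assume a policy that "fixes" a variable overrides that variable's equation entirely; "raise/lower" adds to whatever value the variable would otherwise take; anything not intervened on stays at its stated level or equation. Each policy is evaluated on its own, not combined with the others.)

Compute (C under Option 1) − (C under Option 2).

226

Option 1 (G := 64):
  A = 152
  G = 64
  M = -54 − 5·152 − 2·64 = -942
  S = 125 − 4·64 = -131
  C = 220 + 3·64 + 4·(-942) − 3·(-131) = -2963
Option 2 (S − 25):
  A = 152
  G = 21
  M = -54 − 5·152 − 2·21 = -856
  S = 125 − 4·21 (−25 from intervention) = 16
  C = 220 + 3·21 + 4·(-856) − 3·16 = -3189
C: -2963 − (-3189) = 226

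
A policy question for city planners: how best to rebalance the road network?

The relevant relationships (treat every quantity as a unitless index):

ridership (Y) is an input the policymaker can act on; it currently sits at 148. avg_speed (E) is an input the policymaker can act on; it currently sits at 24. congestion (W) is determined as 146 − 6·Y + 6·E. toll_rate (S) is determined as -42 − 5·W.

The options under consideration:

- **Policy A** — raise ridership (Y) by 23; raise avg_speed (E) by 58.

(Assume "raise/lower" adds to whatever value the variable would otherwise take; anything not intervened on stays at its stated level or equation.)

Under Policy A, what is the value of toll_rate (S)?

1898

Policy A (Y + 23, E + 58):
  Y = 148 + 23 = 171
  E = 24 + 58 = 82
  W = 146 − 6·171 + 6·82 = -388
  S = -42 − 5·(-388) = 1898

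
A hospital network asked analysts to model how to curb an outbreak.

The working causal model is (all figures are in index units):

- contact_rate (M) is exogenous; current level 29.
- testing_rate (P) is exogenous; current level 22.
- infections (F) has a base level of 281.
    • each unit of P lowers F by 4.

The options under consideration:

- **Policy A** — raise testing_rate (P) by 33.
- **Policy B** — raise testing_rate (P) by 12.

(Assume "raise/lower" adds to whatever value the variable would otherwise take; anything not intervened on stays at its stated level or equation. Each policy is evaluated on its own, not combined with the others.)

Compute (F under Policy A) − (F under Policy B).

Policy A (P + 33):
  P = 22 + 33 = 55
  F = 281 − 4·55 = 61
Policy B (P + 12):
  P = 22 + 12 = 34
  F = 281 − 4·34 = 145
F: 61 − 145 = -84

-84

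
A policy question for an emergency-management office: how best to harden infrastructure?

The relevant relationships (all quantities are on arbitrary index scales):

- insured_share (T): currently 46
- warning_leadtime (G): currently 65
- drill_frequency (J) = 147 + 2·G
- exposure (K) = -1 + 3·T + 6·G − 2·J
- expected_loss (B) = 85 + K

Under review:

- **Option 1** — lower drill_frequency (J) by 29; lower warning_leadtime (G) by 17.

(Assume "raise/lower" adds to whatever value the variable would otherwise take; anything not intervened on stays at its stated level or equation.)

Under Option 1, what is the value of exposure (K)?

-3

Option 1 (J − 29, G − 17):
  T = 46
  G = 65 − 17 = 48
  J = 147 + 2·48 (−29 from intervention) = 214
  K = -1 + 3·46 + 6·48 − 2·214 = -3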